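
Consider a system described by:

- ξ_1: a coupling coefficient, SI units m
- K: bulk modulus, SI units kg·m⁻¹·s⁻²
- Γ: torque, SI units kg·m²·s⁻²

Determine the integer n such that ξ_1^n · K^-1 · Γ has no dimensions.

-3

Balance the L exponent: (1)·n from ξ_1, plus −(-1) + (2) = 3 from the rest, must sum to zero.
n + 3 = 0, so n = -3.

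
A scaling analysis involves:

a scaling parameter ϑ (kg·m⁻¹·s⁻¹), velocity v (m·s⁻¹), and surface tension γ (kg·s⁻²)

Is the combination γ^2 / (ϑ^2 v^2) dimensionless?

yes

Sum the exponent of each base dimension across the product:
  M: −2·[ϑ]_M − 2·[v]_M + 2·[γ]_M = −2·(1) − 2·(0) + 2·(1) = 0
  L: −2·[ϑ]_L − 2·[v]_L + 2·[γ]_L = −2·(-1) − 2·(1) + 2·(0) = 0
  T: −2·[ϑ]_T − 2·[v]_T + 2·[γ]_T = −2·(-1) − 2·(-1) + 2·(-2) = 0
All base exponents vanish — dimensionless.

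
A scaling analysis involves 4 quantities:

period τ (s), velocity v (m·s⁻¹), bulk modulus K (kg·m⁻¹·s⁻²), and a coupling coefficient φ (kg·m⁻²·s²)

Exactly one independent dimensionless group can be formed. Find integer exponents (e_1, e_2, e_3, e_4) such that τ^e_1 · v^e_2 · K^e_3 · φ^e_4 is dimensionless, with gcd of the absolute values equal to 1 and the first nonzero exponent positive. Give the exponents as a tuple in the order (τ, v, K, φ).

M: e_1·(0) + e_2·(0) + e_3·(1) + e_4·(1) = 0
L: e_1·(0) + e_2·(1) + e_3·(-1) + e_4·(-2) = 0
T: e_1·(1) + e_2·(-1) + e_3·(-2) + e_4·(2) = 0
Solving this homogeneous linear system for the smallest-integer solution (first nonzero entry positive) gives (3, -1, 1, -1).

(3, -1, 1, -1)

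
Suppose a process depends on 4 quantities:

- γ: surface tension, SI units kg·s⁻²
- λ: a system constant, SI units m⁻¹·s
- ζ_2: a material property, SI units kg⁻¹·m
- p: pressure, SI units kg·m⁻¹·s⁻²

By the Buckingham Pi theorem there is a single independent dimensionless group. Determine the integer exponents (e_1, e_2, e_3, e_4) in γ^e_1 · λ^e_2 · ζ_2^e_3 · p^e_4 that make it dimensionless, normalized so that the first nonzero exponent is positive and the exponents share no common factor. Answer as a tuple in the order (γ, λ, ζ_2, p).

M: e_1·(1) + e_2·(0) + e_3·(-1) + e_4·(1) = 0
L: e_1·(0) + e_2·(-1) + e_3·(1) + e_4·(-1) = 0
T: e_1·(-2) + e_2·(1) + e_3·(0) + e_4·(-2) = 0
Solving this homogeneous linear system for the smallest-integer solution (first nonzero entry positive) gives (2, 2, 1, -1).

(2, 2, 1, -1)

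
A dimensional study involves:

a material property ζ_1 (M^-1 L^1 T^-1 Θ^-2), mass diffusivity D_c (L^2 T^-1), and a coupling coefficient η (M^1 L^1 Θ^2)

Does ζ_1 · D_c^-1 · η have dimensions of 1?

Sum the exponent of each base dimension across the product:
  M: [ζ_1]_M − [D_c]_M + [η]_M = (-1) − (0) + (1) = 0
  L: [ζ_1]_L − [D_c]_L + [η]_L = (1) − (2) + (1) = 0
  T: [ζ_1]_T − [D_c]_T + [η]_T = (-1) − (-1) + (0) = 0
  Θ: [ζ_1]_Θ − [D_c]_Θ + [η]_Θ = (-2) − (0) + (2) = 0
All base exponents vanish — dimensionless.

yes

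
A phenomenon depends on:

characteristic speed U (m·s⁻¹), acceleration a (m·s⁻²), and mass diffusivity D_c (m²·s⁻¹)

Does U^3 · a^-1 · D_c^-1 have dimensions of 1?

yes

Sum the exponent of each base dimension across the product:
  M: 3·[U]_M − [a]_M − [D_c]_M = 3·(0) − (0) − (0) = 0
  L: 3·[U]_L − [a]_L − [D_c]_L = 3·(1) − (1) − (2) = 0
  T: 3·[U]_T − [a]_T − [D_c]_T = 3·(-1) − (-2) − (-1) = 0
  Θ: 3·[U]_Θ − [a]_Θ − [D_c]_Θ = 3·(0) − (0) − (0) = 0
All base exponents vanish — dimensionless.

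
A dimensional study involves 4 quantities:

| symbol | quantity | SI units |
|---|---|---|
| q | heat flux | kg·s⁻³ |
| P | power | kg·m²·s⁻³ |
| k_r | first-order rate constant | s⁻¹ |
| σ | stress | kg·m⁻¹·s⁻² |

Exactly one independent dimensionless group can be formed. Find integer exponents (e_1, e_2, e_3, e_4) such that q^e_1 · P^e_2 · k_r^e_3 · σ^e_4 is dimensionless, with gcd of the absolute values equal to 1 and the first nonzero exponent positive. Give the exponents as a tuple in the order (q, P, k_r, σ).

M: e_1·(1) + e_2·(1) + e_3·(0) + e_4·(1) = 0
L: e_1·(0) + e_2·(2) + e_3·(0) + e_4·(-1) = 0
T: e_1·(-3) + e_2·(-3) + e_3·(-1) + e_4·(-2) = 0
Solving this homogeneous linear system for the smallest-integer solution (first nonzero entry positive) gives (3, -1, -2, -2).

(3, -1, -2, -2)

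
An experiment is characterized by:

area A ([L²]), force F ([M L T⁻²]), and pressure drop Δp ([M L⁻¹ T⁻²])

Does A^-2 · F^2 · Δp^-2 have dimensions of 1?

Sum the exponent of each base dimension across the product:
  M: −2·[A]_M + 2·[F]_M − 2·[Δp]_M = −2·(0) + 2·(1) − 2·(1) = 0
  L: −2·[A]_L + 2·[F]_L − 2·[Δp]_L = −2·(2) + 2·(1) − 2·(-1) = 0
  T: −2·[A]_T + 2·[F]_T − 2·[Δp]_T = −2·(0) + 2·(-2) − 2·(-2) = 0
All base exponents vanish — dimensionless.

yes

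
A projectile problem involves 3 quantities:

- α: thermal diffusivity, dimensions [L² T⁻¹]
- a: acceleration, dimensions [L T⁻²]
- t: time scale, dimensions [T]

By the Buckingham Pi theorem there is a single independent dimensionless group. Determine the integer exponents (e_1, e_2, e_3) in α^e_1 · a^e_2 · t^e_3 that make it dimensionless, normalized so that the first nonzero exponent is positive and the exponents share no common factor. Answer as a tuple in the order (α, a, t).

(1, -2, -3)

L: e_1·(2) + e_2·(1) + e_3·(0) = 0
T: e_1·(-1) + e_2·(-2) + e_3·(1) = 0
Solving this homogeneous linear system for the smallest-integer solution (first nonzero entry positive) gives (1, -2, -3).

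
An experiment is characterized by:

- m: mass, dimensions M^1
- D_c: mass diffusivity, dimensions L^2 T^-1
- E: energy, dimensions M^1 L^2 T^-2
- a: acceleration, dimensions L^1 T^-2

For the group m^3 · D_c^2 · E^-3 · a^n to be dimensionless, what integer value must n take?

2

Balance the L exponent: (1)·n from a, plus 3·(0) + 2·(2) − 3·(2) = -2 from the rest, must sum to zero.
n − 2 = 0, so n = 2.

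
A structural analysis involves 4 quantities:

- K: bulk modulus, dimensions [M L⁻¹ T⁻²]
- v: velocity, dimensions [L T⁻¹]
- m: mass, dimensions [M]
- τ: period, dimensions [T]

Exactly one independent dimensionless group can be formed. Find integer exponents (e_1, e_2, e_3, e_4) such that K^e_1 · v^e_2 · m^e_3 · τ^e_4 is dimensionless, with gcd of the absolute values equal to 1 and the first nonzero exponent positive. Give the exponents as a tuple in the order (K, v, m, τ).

(1, 1, -1, 3)

M: e_1·(1) + e_2·(0) + e_3·(1) + e_4·(0) = 0
L: e_1·(-1) + e_2·(1) + e_3·(0) + e_4·(0) = 0
T: e_1·(-2) + e_2·(-1) + e_3·(0) + e_4·(1) = 0
Solving this homogeneous linear system for the smallest-integer solution (first nonzero entry positive) gives (1, 1, -1, 3).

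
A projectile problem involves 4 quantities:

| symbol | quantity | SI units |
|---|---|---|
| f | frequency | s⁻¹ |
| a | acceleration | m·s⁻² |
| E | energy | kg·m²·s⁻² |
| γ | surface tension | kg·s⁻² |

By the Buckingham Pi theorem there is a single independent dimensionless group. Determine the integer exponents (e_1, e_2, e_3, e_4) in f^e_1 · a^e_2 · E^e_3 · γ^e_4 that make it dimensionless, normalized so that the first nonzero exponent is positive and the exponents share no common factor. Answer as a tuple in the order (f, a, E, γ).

M: e_1·(0) + e_2·(0) + e_3·(1) + e_4·(1) = 0
L: e_1·(0) + e_2·(1) + e_3·(2) + e_4·(0) = 0
T: e_1·(-1) + e_2·(-2) + e_3·(-2) + e_4·(-2) = 0
Solving this homogeneous linear system for the smallest-integer solution (first nonzero entry positive) gives (4, -2, 1, -1).

(4, -2, 1, -1)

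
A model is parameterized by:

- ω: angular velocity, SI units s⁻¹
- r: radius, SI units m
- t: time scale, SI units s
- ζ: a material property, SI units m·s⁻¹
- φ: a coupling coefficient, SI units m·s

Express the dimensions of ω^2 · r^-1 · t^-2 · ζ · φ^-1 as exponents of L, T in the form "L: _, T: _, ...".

Collect each base-dimension exponent across the product:
  L: 2·(0) − (1) − 2·(0) + (1) − (1) = -1
  T: 2·(-1) − (0) − 2·(1) + (-1) − (1) = -6
So the dimensions are [L⁻¹ T⁻⁶].

L: -1, T: -6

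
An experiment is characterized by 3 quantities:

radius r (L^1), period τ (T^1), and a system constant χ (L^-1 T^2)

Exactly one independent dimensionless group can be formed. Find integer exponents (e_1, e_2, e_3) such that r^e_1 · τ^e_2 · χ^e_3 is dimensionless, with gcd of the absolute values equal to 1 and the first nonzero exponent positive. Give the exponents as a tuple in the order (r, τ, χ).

(1, -2, 1)

L: e_1·(1) + e_2·(0) + e_3·(-1) = 0
T: e_1·(0) + e_2·(1) + e_3·(2) = 0
Solving this homogeneous linear system for the smallest-integer solution (first nonzero entry positive) gives (1, -2, 1).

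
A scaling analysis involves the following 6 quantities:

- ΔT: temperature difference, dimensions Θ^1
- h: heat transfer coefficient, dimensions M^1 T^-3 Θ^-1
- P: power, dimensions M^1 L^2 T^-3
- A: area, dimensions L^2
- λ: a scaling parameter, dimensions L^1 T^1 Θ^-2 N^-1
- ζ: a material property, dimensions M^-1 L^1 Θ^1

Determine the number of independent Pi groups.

There are 6 variables and 5 base dimensions (M, L, T, Θ, N).
The dimension matrix has rank 5.
Independent dimensionless groups: 6 − 5 = 1.

1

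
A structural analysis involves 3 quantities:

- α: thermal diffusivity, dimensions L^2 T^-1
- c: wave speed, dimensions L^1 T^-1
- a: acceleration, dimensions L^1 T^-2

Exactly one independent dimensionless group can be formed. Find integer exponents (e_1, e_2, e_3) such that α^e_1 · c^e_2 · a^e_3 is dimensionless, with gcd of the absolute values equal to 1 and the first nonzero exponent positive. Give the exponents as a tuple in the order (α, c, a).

(1, -3, 1)

L: e_1·(2) + e_2·(1) + e_3·(1) = 0
T: e_1·(-1) + e_2·(-1) + e_3·(-2) = 0
Solving this homogeneous linear system for the smallest-integer solution (first nonzero entry positive) gives (1, -3, 1).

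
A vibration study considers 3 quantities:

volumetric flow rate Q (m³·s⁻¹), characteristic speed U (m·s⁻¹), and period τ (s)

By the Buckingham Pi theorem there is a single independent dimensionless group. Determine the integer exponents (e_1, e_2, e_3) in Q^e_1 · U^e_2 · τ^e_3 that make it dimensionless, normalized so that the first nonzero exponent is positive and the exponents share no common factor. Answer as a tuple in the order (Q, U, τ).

(1, -3, -2)

L: e_1·(3) + e_2·(1) + e_3·(0) = 0
T: e_1·(-1) + e_2·(-1) + e_3·(1) = 0
Solving this homogeneous linear system for the smallest-integer solution (first nonzero entry positive) gives (1, -3, -2).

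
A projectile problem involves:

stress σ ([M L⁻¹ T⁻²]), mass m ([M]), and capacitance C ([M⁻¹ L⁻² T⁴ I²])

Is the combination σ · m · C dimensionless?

no

Sum the exponent of each base dimension across the product:
  M: [σ]_M + [m]_M + [C]_M = (1) + (1) + (-1) = 1
  L: [σ]_L + [m]_L + [C]_L = (-1) + (0) + (-2) = -3
  T: [σ]_T + [m]_T + [C]_T = (-2) + (0) + (4) = 2
  I: [σ]_I + [m]_I + [C]_I = (0) + (0) + (2) = 2
Net dimensions [M L⁻³ T² I²] ≠ [1] — not dimensionless.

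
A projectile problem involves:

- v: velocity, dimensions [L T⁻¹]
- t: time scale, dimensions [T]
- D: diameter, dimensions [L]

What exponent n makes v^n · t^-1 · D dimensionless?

-1

Balance the L exponent: (1)·n from v, plus −(0) + (1) = 1 from the rest, must sum to zero.
n + 1 = 0, so n = -1.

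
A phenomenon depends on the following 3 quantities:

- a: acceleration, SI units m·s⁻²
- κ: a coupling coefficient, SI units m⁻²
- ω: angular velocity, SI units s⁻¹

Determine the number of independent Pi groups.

There are 3 variables and 2 base dimensions (L, T).
The dimension matrix has rank 2.
Independent dimensionless groups: 3 − 2 = 1.

1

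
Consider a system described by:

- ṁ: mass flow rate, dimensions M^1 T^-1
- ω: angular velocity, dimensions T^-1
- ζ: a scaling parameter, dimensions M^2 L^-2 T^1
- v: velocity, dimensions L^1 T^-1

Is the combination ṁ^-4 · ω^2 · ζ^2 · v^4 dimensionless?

Sum the exponent of each base dimension across the product:
  M: −4·[ṁ]_M + 2·[ω]_M + 2·[ζ]_M + 4·[v]_M = −4·(1) + 2·(0) + 2·(2) + 4·(0) = 0
  L: −4·[ṁ]_L + 2·[ω]_L + 2·[ζ]_L + 4·[v]_L = −4·(0) + 2·(0) + 2·(-2) + 4·(1) = 0
  T: −4·[ṁ]_T + 2·[ω]_T + 2·[ζ]_T + 4·[v]_T = −4·(-1) + 2·(-1) + 2·(1) + 4·(-1) = 0
All base exponents vanish — dimensionless.

yes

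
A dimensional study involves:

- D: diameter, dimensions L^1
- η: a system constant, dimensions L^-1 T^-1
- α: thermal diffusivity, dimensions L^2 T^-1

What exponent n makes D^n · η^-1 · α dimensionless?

Balance the L exponent: (1)·n from D, plus −(-1) + (2) = 3 from the rest, must sum to zero.
n + 3 = 0, so n = -3.

-3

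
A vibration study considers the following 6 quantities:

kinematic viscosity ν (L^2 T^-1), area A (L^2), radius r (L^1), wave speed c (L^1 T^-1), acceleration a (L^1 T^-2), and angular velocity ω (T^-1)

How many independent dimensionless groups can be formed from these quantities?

There are 6 variables and 2 base dimensions (L, T).
The dimension matrix has rank 2.
Independent dimensionless groups: 6 − 2 = 4.

4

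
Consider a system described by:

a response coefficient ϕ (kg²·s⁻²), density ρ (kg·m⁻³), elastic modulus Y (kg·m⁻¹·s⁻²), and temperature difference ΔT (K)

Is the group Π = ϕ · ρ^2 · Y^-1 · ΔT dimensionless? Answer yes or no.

no

Sum the exponent of each base dimension across the product:
  M: [ϕ]_M + 2·[ρ]_M − [Y]_M + [ΔT]_M = (2) + 2·(1) − (1) + (0) = 3
  L: [ϕ]_L + 2·[ρ]_L − [Y]_L + [ΔT]_L = (0) + 2·(-3) − (-1) + (0) = -5
  T: [ϕ]_T + 2·[ρ]_T − [Y]_T + [ΔT]_T = (-2) + 2·(0) − (-2) + (0) = 0
  Θ: [ϕ]_Θ + 2·[ρ]_Θ − [Y]_Θ + [ΔT]_Θ = (0) + 2·(0) − (0) + (1) = 1
Net dimensions [M³ L⁻⁵ Θ] ≠ [1] — not dimensionless.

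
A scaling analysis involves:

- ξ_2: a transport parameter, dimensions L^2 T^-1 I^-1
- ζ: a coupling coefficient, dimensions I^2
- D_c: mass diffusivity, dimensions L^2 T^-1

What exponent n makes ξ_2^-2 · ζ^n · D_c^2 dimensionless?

Balance the I exponent: (2)·n from ζ, plus −2·(-1) + 2·(0) = 2 from the rest, must sum to zero.
2n + 2 = 0, so n = -1.

-1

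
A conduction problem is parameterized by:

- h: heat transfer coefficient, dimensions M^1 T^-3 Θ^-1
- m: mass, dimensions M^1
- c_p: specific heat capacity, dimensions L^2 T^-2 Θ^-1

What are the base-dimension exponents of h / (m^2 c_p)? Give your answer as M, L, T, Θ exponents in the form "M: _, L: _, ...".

M: -1, L: -2, T: -1, Θ: 0

Collect each base-dimension exponent across the product:
  M: (1) − 2·(1) − (0) = -1
  L: (0) − 2·(0) − (2) = -2
  T: (-3) − 2·(0) − (-2) = -1
  Θ: (-1) − 2·(0) − (-1) = 0
So the dimensions are [M⁻¹ L⁻² T⁻¹].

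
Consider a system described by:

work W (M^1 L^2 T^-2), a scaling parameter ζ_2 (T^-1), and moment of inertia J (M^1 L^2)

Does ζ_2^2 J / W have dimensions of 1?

yes

Sum the exponent of each base dimension across the product:
  M: −[W]_M + 2·[ζ_2]_M + [J]_M = −(1) + 2·(0) + (1) = 0
  L: −[W]_L + 2·[ζ_2]_L + [J]_L = −(2) + 2·(0) + (2) = 0
  T: −[W]_T + 2·[ζ_2]_T + [J]_T = −(-2) + 2·(-1) + (0) = 0
All base exponents vanish — dimensionless.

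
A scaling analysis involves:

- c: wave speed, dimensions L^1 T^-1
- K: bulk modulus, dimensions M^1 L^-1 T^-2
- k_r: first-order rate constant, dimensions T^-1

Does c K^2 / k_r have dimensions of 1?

Sum the exponent of each base dimension across the product:
  M: [c]_M + 2·[K]_M − [k_r]_M = (0) + 2·(1) − (0) = 2
  L: [c]_L + 2·[K]_L − [k_r]_L = (1) + 2·(-1) − (0) = -1
  T: [c]_T + 2·[K]_T − [k_r]_T = (-1) + 2·(-2) − (-1) = -4
Net dimensions [M² L⁻¹ T⁻⁴] ≠ [1] — not dimensionless.

no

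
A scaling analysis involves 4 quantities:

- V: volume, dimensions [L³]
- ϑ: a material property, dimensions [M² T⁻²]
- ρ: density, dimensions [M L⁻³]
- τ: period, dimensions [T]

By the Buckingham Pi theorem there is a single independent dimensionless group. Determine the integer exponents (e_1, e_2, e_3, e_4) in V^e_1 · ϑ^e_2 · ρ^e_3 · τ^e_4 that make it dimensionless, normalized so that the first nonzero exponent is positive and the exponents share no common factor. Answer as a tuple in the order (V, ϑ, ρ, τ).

M: e_1·(0) + e_2·(2) + e_3·(1) + e_4·(0) = 0
L: e_1·(3) + e_2·(0) + e_3·(-3) + e_4·(0) = 0
T: e_1·(0) + e_2·(-2) + e_3·(0) + e_4·(1) = 0
Solving this homogeneous linear system for the smallest-integer solution (first nonzero entry positive) gives (2, -1, 2, -2).

(2, -1, 2, -2)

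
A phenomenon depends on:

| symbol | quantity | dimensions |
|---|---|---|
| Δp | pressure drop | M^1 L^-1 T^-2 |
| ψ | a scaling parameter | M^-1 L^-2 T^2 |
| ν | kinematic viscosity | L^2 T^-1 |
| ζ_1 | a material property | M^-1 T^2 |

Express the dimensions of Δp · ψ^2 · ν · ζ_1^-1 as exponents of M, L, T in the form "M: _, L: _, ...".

Collect each base-dimension exponent across the product:
  M: (1) + 2·(-1) + (0) − (-1) = 0
  L: (-1) + 2·(-2) + (2) − (0) = -3
  T: (-2) + 2·(2) + (-1) − (2) = -1
So the dimensions are [L⁻³ T⁻¹].

M: 0, L: -3, T: -1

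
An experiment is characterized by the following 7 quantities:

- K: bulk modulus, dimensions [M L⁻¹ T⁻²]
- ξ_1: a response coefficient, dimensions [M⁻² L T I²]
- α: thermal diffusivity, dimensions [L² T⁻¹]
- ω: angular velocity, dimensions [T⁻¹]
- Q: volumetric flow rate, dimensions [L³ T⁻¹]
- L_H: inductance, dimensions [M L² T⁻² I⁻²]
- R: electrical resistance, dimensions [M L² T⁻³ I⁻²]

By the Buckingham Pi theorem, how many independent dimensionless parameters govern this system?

3

There are 7 variables and 4 base dimensions (M, L, T, I).
The dimension matrix has rank 4.
Independent dimensionless groups: 7 − 4 = 3.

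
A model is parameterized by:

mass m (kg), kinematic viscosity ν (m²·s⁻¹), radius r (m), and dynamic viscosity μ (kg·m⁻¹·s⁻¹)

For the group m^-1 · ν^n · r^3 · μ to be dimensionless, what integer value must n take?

Balance the L exponent: (2)·n from ν, plus −(0) + 3·(1) + (-1) = 2 from the rest, must sum to zero.
2n + 2 = 0, so n = -1.

-1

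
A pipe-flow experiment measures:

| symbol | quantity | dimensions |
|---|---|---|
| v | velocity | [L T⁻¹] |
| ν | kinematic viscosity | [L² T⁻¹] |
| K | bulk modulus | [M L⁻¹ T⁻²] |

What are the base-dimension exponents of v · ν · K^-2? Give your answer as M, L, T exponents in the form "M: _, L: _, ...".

M: -2, L: 5, T: 2

Collect each base-dimension exponent across the product:
  M: (0) + (0) − 2·(1) = -2
  L: (1) + (2) − 2·(-1) = 5
  T: (-1) + (-1) − 2·(-2) = 2
So the dimensions are [M⁻² L⁵ T²].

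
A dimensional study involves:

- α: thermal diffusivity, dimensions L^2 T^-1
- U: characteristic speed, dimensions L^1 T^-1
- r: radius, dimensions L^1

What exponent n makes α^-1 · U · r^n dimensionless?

Balance the L exponent: (1)·n from r, plus −(2) + (1) = -1 from the rest, must sum to zero.
n − 1 = 0, so n = 1.

1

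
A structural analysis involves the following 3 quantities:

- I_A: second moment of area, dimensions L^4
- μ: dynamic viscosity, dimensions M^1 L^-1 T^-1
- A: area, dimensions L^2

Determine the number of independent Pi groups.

1

There are 3 variables and 3 base dimensions (M, L, T).
The dimension matrix has rank 2 (less than 3: the dimension vectors are linearly dependent).
Independent dimensionless groups: 3 − 2 = 1.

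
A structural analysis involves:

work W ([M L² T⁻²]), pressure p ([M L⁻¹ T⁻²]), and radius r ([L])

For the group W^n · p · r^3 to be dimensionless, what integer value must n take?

-1

Balance the M exponent: (1)·n from W, plus (1) + 3·(0) = 1 from the rest, must sum to zero.
n + 1 = 0, so n = -1.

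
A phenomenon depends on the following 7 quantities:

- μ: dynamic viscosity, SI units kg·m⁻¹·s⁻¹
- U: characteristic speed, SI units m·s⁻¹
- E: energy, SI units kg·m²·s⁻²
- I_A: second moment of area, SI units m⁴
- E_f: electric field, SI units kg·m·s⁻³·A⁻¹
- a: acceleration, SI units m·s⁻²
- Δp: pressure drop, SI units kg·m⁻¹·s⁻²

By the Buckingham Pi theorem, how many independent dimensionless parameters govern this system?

3

There are 7 variables and 4 base dimensions (M, L, T, I).
The dimension matrix has rank 4.
Independent dimensionless groups: 7 − 4 = 3.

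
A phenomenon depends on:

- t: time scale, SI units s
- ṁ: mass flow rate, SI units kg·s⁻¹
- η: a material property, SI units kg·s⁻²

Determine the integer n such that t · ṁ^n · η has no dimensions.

-1

Balance the M exponent: (1)·n from ṁ, plus (0) + (1) = 1 from the rest, must sum to zero.
n + 1 = 0, so n = -1.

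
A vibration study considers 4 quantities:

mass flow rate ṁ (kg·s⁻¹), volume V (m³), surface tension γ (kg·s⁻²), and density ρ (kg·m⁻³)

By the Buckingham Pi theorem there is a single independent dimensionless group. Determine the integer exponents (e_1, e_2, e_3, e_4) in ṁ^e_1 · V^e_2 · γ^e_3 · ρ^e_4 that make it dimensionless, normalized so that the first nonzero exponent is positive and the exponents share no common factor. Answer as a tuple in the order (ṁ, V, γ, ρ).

M: e_1·(1) + e_2·(0) + e_3·(1) + e_4·(1) = 0
L: e_1·(0) + e_2·(3) + e_3·(0) + e_4·(-3) = 0
T: e_1·(-1) + e_2·(0) + e_3·(-2) + e_4·(0) = 0
Solving this homogeneous linear system for the smallest-integer solution (first nonzero entry positive) gives (2, -1, -1, -1).

(2, -1, -1, -1)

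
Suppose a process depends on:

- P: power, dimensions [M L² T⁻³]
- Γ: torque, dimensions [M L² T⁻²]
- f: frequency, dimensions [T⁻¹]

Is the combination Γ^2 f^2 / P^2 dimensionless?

Sum the exponent of each base dimension across the product:
  M: −2·[P]_M + 2·[Γ]_M + 2·[f]_M = −2·(1) + 2·(1) + 2·(0) = 0
  L: −2·[P]_L + 2·[Γ]_L + 2·[f]_L = −2·(2) + 2·(2) + 2·(0) = 0
  T: −2·[P]_T + 2·[Γ]_T + 2·[f]_T = −2·(-3) + 2·(-2) + 2·(-1) = 0
  Θ: −2·[P]_Θ + 2·[Γ]_Θ + 2·[f]_Θ = −2·(0) + 2·(0) + 2·(0) = 0
All base exponents vanish — dimensionless.

yes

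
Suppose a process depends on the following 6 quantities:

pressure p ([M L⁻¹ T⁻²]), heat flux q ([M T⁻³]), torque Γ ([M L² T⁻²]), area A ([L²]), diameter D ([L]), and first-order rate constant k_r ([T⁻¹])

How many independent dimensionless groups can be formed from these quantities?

3

There are 6 variables and 3 base dimensions (M, L, T).
The dimension matrix has rank 3.
Independent dimensionless groups: 6 − 3 = 3.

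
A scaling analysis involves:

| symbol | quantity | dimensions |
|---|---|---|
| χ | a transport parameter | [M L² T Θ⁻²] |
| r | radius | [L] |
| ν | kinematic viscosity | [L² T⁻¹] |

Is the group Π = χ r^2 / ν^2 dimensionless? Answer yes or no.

no

Sum the exponent of each base dimension across the product:
  M: [χ]_M + 2·[r]_M − 2·[ν]_M = (1) + 2·(0) − 2·(0) = 1
  L: [χ]_L + 2·[r]_L − 2·[ν]_L = (2) + 2·(1) − 2·(2) = 0
  T: [χ]_T + 2·[r]_T − 2·[ν]_T = (1) + 2·(0) − 2·(-1) = 3
  Θ: [χ]_Θ + 2·[r]_Θ − 2·[ν]_Θ = (-2) + 2·(0) − 2·(0) = -2
Net dimensions [M T³ Θ⁻²] ≠ [1] — not dimensionless.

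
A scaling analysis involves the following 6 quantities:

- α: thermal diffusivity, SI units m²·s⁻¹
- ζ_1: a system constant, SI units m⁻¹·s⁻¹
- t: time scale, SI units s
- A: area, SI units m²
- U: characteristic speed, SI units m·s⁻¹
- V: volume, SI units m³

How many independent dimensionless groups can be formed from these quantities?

There are 6 variables and 2 base dimensions (L, T).
The dimension matrix has rank 2.
Independent dimensionless groups: 6 − 2 = 4.

4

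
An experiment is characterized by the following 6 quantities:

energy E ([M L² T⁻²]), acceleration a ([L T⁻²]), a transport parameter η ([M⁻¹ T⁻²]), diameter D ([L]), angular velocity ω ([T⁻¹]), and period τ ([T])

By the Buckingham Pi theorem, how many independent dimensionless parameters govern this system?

There are 6 variables and 3 base dimensions (M, L, T).
The dimension matrix has rank 3.
Independent dimensionless groups: 6 − 3 = 3.

3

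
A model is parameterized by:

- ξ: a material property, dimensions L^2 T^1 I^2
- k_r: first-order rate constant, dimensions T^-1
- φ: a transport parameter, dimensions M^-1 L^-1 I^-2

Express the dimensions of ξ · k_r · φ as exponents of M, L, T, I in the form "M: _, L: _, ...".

Collect each base-dimension exponent across the product:
  M: (0) + (0) + (-1) = -1
  L: (2) + (0) + (-1) = 1
  T: (1) + (-1) + (0) = 0
  I: (2) + (0) + (-2) = 0
So the dimensions are [M⁻¹ L].

M: -1, L: 1, T: 0, I: 0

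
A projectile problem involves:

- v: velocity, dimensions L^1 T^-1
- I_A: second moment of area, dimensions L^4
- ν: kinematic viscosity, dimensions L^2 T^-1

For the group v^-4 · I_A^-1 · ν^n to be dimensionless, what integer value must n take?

Balance the L exponent: (2)·n from ν, plus −4·(1) − (4) = -8 from the rest, must sum to zero.
2n − 8 = 0, so n = 4.

4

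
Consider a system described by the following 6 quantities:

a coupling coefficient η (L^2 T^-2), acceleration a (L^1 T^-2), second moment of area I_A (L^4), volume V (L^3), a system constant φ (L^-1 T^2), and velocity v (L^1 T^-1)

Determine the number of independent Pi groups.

4

There are 6 variables and 2 base dimensions (L, T).
The dimension matrix has rank 2.
Independent dimensionless groups: 6 − 2 = 4.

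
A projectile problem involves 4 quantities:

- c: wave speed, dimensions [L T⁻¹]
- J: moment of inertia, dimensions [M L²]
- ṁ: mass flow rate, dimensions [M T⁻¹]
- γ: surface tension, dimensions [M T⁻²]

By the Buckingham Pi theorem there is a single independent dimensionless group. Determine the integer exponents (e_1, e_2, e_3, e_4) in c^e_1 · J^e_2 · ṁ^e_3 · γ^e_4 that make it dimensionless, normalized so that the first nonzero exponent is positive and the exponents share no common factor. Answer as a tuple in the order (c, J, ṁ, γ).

M: e_1·(0) + e_2·(1) + e_3·(1) + e_4·(1) = 0
L: e_1·(1) + e_2·(2) + e_3·(0) + e_4·(0) = 0
T: e_1·(-1) + e_2·(0) + e_3·(-1) + e_4·(-2) = 0
Solving this homogeneous linear system for the smallest-integer solution (first nonzero entry positive) gives (2, -1, 4, -3).

(2, -1, 4, -3)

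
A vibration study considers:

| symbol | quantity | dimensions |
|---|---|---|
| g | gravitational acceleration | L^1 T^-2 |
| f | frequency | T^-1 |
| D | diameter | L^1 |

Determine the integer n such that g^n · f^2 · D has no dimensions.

-1

Balance the L exponent: (1)·n from g, plus 2·(0) + (1) = 1 from the rest, must sum to zero.
n + 1 = 0, so n = -1.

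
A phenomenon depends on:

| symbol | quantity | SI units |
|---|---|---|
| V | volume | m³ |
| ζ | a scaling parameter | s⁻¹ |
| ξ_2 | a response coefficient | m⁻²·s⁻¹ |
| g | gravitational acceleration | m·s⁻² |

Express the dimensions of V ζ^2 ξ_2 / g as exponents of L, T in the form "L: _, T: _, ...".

Collect each base-dimension exponent across the product:
  L: (3) + 2·(0) + (-2) − (1) = 0
  T: (0) + 2·(-1) + (-1) − (-2) = -1
So the dimensions are [T⁻¹].

L: 0, T: -1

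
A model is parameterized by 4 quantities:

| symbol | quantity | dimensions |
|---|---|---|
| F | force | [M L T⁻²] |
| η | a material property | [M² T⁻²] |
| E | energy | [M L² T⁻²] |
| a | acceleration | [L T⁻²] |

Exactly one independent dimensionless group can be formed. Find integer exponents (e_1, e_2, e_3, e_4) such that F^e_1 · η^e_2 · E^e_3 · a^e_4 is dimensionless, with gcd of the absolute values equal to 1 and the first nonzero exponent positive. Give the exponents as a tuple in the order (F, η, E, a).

(3, -1, -1, -1)

M: e_1·(1) + e_2·(2) + e_3·(1) + e_4·(0) = 0
L: e_1·(1) + e_2·(0) + e_3·(2) + e_4·(1) = 0
T: e_1·(-2) + e_2·(-2) + e_3·(-2) + e_4·(-2) = 0
Solving this homogeneous linear system for the smallest-integer solution (first nonzero entry positive) gives (3, -1, -1, -1).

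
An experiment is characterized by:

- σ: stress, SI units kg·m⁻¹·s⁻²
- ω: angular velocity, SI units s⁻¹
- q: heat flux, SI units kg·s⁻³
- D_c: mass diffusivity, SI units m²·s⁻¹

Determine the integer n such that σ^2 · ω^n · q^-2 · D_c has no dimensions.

Balance the T exponent: (-1)·n from ω, plus 2·(-2) − 2·(-3) + (-1) = 1 from the rest, must sum to zero.
−n + 1 = 0, so n = 1.

1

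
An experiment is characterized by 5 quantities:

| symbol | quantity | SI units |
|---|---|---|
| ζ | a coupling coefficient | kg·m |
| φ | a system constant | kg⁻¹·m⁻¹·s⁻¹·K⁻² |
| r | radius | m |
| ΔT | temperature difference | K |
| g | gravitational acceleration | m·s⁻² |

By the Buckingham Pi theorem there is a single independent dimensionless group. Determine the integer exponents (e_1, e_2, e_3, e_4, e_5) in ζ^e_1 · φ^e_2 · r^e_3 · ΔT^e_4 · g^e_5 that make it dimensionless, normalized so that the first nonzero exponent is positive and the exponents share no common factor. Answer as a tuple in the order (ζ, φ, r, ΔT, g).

M: e_1·(1) + e_2·(-1) + e_3·(0) + e_4·(0) + e_5·(0) = 0
L: e_1·(1) + e_2·(-1) + e_3·(1) + e_4·(0) + e_5·(1) = 0
T: e_1·(0) + e_2·(-1) + e_3·(0) + e_4·(0) + e_5·(-2) = 0
Θ: e_1·(0) + e_2·(-2) + e_3·(0) + e_4·(1) + e_5·(0) = 0
Solving this homogeneous linear system for the smallest-integer solution (first nonzero entry positive) gives (2, 2, 1, 4, -1).

(2, 2, 1, 4, -1)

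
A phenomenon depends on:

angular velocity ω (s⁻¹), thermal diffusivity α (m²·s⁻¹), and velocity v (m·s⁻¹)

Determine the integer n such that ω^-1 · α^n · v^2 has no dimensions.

Balance the L exponent: (2)·n from α, plus −(0) + 2·(1) = 2 from the rest, must sum to zero.
2n + 2 = 0, so n = -1.

-1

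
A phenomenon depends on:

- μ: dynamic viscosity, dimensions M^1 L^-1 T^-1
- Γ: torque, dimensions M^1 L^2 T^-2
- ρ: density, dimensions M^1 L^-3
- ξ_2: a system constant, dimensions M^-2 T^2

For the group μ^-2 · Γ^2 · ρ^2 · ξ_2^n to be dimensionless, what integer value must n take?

Balance the M exponent: (-2)·n from ξ_2, plus −2·(1) + 2·(1) + 2·(1) = 2 from the rest, must sum to zero.
-2n + 2 = 0, so n = 1.

1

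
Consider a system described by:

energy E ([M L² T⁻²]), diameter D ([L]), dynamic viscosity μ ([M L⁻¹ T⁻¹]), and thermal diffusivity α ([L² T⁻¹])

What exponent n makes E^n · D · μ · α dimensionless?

Balance the M exponent: (1)·n from E, plus (0) + (1) + (0) = 1 from the rest, must sum to zero.
n + 1 = 0, so n = -1.

-1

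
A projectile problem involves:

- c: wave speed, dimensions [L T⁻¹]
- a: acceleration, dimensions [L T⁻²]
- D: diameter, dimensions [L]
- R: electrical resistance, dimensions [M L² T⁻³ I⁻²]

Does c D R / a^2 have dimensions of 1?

no

Sum the exponent of each base dimension across the product:
  M: [c]_M − 2·[a]_M + [D]_M + [R]_M = (0) − 2·(0) + (0) + (1) = 1
  L: [c]_L − 2·[a]_L + [D]_L + [R]_L = (1) − 2·(1) + (1) + (2) = 2
  T: [c]_T − 2·[a]_T + [D]_T + [R]_T = (-1) − 2·(-2) + (0) + (-3) = 0
  I: [c]_I − 2·[a]_I + [D]_I + [R]_I = (0) − 2·(0) + (0) + (-2) = -2
Net dimensions [M L² I⁻²] ≠ [1] — not dimensionless.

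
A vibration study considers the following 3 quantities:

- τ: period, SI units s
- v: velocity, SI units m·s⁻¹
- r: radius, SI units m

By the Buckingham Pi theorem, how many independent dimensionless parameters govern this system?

1

There are 3 variables and 2 base dimensions (L, T).
The dimension matrix has rank 2.
Independent dimensionless groups: 3 − 2 = 1.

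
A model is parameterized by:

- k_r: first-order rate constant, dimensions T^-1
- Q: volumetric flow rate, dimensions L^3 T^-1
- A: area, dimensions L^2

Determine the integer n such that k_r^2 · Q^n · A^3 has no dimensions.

-2

Balance the L exponent: (3)·n from Q, plus 2·(0) + 3·(2) = 6 from the rest, must sum to zero.
3n + 6 = 0, so n = -2.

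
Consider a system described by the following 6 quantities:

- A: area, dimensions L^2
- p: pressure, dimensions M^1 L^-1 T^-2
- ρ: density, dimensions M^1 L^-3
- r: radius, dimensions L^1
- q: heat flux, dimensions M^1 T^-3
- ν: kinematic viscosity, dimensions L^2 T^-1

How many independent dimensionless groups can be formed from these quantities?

3

There are 6 variables and 3 base dimensions (M, L, T).
The dimension matrix has rank 3.
Independent dimensionless groups: 6 − 3 = 3.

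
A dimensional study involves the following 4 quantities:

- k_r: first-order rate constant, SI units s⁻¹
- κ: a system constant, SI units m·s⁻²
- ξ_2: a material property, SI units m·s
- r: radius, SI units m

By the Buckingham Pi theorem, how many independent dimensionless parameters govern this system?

There are 4 variables and 2 base dimensions (L, T).
The dimension matrix has rank 2.
Independent dimensionless groups: 4 − 2 = 2.

2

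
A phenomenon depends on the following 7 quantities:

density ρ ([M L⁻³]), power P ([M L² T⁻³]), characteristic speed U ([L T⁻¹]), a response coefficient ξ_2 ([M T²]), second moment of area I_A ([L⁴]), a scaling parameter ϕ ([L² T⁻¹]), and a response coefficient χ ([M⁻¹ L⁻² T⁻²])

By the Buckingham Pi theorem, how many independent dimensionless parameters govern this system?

There are 7 variables and 3 base dimensions (M, L, T).
The dimension matrix has rank 3.
Independent dimensionless groups: 7 − 3 = 4.

4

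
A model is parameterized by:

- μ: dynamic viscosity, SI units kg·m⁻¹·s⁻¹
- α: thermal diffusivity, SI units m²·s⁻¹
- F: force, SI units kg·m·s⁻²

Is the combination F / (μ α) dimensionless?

yes

Sum the exponent of each base dimension across the product:
  M: −[μ]_M − [α]_M + [F]_M = −(1) − (0) + (1) = 0
  L: −[μ]_L − [α]_L + [F]_L = −(-1) − (2) + (1) = 0
  T: −[μ]_T − [α]_T + [F]_T = −(-1) − (-1) + (-2) = 0
All base exponents vanish — dimensionless.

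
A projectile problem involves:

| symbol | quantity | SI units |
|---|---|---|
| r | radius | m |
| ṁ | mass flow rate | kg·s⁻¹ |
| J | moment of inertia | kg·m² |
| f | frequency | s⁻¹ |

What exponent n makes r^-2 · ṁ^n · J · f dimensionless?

-1

Balance the M exponent: (1)·n from ṁ, plus −2·(0) + (1) + (0) = 1 from the rest, must sum to zero.
n + 1 = 0, so n = -1.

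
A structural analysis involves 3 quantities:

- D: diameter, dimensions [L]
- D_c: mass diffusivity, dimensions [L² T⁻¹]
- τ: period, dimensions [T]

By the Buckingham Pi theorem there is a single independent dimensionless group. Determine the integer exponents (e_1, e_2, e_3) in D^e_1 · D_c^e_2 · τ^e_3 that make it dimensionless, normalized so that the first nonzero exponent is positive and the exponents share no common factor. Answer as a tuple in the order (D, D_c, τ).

(2, -1, -1)

L: e_1·(1) + e_2·(2) + e_3·(0) = 0
T: e_1·(0) + e_2·(-1) + e_3·(1) = 0
Solving this homogeneous linear system for the smallest-integer solution (first nonzero entry positive) gives (2, -1, -1).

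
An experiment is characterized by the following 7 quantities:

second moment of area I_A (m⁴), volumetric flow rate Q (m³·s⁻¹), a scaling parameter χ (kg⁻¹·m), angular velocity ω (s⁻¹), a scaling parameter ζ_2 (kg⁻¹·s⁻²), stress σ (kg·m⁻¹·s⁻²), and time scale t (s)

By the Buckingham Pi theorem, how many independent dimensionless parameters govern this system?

There are 7 variables and 3 base dimensions (M, L, T).
The dimension matrix has rank 3.
Independent dimensionless groups: 7 − 3 = 4.

4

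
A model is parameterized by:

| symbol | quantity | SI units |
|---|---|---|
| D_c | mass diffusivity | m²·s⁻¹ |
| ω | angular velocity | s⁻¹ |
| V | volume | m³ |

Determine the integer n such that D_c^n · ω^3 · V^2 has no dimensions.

Balance the L exponent: (2)·n from D_c, plus 3·(0) + 2·(3) = 6 from the rest, must sum to zero.
2n + 6 = 0, so n = -3.

-3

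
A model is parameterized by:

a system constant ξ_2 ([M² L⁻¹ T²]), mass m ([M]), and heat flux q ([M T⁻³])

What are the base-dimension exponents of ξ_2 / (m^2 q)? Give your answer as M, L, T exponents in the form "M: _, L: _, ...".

M: -1, L: -1, T: 5

Collect each base-dimension exponent across the product:
  M: (2) − 2·(1) − (1) = -1
  L: (-1) − 2·(0) − (0) = -1
  T: (2) − 2·(0) − (-3) = 5
So the dimensions are [M⁻¹ L⁻¹ T⁵].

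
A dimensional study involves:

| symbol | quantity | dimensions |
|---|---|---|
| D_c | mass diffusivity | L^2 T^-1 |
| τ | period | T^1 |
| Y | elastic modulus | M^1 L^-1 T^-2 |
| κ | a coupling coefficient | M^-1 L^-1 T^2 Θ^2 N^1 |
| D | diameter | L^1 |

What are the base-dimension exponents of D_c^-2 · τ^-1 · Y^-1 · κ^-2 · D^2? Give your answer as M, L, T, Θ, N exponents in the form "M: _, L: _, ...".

Collect each base-dimension exponent across the product:
  M: −2·(0) − (0) − (1) − 2·(-1) + 2·(0) = 1
  L: −2·(2) − (0) − (-1) − 2·(-1) + 2·(1) = 1
  T: −2·(-1) − (1) − (-2) − 2·(2) + 2·(0) = -1
  Θ: −2·(0) − (0) − (0) − 2·(2) + 2·(0) = -4
  N: −2·(0) − (0) − (0) − 2·(1) + 2·(0) = -2
So the dimensions are [M L T⁻¹ Θ⁻⁴ N⁻²].

M: 1, L: 1, T: -1, Θ: -4, N: -2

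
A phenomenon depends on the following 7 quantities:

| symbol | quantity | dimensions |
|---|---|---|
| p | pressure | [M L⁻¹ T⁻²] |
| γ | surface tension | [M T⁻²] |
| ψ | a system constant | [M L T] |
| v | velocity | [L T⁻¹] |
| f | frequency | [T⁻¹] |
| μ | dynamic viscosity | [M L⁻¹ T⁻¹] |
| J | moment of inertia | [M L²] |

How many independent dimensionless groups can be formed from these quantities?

There are 7 variables and 3 base dimensions (M, L, T).
The dimension matrix has rank 3.
Independent dimensionless groups: 7 − 3 = 4.

4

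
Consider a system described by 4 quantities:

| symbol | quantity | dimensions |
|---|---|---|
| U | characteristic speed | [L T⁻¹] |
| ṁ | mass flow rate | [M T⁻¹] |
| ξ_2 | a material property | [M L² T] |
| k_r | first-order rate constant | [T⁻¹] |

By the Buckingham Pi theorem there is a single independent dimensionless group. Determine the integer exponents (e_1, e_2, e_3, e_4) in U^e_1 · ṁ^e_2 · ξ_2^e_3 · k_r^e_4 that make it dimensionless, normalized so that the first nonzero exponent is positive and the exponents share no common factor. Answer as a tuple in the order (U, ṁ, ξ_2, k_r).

M: e_1·(0) + e_2·(1) + e_3·(1) + e_4·(0) = 0
L: e_1·(1) + e_2·(0) + e_3·(2) + e_4·(0) = 0
T: e_1·(-1) + e_2·(-1) + e_3·(1) + e_4·(-1) = 0
Solving this homogeneous linear system for the smallest-integer solution (first nonzero entry positive) gives (2, 1, -1, -4).

(2, 1, -1, -4)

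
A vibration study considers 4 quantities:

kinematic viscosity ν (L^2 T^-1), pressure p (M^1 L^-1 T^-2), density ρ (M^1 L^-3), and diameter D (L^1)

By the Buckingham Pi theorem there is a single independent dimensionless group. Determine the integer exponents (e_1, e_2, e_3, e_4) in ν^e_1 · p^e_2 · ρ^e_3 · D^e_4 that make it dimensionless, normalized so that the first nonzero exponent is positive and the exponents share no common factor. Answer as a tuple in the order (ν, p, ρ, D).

M: e_1·(0) + e_2·(1) + e_3·(1) + e_4·(0) = 0
L: e_1·(2) + e_2·(-1) + e_3·(-3) + e_4·(1) = 0
T: e_1·(-1) + e_2·(-2) + e_3·(0) + e_4·(0) = 0
Solving this homogeneous linear system for the smallest-integer solution (first nonzero entry positive) gives (2, -1, 1, -2).

(2, -1, 1, -2)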